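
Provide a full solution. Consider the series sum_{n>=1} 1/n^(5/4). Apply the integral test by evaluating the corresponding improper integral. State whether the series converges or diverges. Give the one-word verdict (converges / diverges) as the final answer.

Let f(x) = x^(-5/4). Then f is positive, continuous, and decreasing on [1, infinity), so the integral test applies.
Compute the improper integral int_{1}^infinity f(x) dx:
  antiderivative F(x) = -4/x^(1/4).
  As x -> infinity, F(x) -> 0 (since p = 5/4 > 1).
  So int = F(infinity) - F(1) = 0 - (-4) = 4.
  Finite, so by the integral test, the series converges.

converges


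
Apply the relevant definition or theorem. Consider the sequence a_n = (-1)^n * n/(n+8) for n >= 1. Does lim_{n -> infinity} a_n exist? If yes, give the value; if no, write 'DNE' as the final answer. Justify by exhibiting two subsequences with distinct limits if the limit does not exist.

Examine the behaviour of a_n along subsequences.
a_{2k} = 2k/(2k+8) -> 1. a_{2k+1} = -(2k+1)/(2k+9) -> -1.
Since these two subsequential limits are 1 and -1, distinct, the full sequence cannot converge (a convergent sequence has all subsequences tending to the same limit). So lim a_n does not exist.

DNE


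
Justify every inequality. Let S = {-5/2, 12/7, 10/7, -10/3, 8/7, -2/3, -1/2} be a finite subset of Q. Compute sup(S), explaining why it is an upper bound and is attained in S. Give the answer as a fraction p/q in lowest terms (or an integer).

S is finite, so sup(S) = max(S).
Sorted decreasing:
12/7, 10/7, 8/7, -1/2, -2/3, -5/2, -10/3
The extremum is 12/7.
For every x in S, x <= 12/7. And 12/7 is in S, so it is attained.
Therefore sup(S) = 12/7.

12/7


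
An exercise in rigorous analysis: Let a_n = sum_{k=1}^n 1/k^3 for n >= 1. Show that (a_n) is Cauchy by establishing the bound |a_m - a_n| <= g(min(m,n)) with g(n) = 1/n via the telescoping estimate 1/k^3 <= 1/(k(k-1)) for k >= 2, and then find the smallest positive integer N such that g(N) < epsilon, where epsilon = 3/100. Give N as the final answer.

For m > n >= 1: |a_m - a_n| = sum_{k=n+1}^m 1/k^3.
Use 1/k^3 <= 1/(k(k-1)) = 1/(k-1) - 1/k for k >= 2 (which holds since k^3 >= k^2 >= k(k-1) for k >= 2):
sum_{k=n+1}^m 1/k^3 <= sum_{k=n+1}^m (1/(k-1) - 1/k) = 1/n - 1/m <= 1/n.
By symmetry the same bound holds with n,m swapped, so |a_m - a_n| <= 1/min(m,n) = g(min(m,n)). Since g(n) -> 0, (a_n) is Cauchy.
Now solve g(N) < 3/100: 1/N < 3/100 <=> N > 1/(3/100) = 100/3.
The smallest integer strictly greater than 100/3 is N = 34.
Check: g(34) = 1/34 < 3/100; g(33) = 1/33 >= 3/100. So N = 34.

34


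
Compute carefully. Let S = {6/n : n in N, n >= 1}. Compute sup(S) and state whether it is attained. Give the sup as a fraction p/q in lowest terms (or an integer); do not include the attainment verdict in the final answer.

Analysis:
- Values: 6, 3, 2, 3/2, ... strictly decreasing.
- The maximum is 6 (n=1); sup = 6 (attained).
- The set is bounded below by 0; 6/n -> 0 so 0 is the greatest lower bound.
- 0 is not in the set, so inf = 0 is not attained.
Conclusion: sup(S) = 6, attained in S.

6


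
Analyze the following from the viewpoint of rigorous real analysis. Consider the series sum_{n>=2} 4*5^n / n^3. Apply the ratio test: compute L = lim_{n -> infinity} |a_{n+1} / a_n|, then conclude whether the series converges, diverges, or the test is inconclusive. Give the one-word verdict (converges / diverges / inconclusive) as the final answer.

Let a_n denote the general term. Form the ratio a_{n+1}/a_n and simplify:
a_{n+1}/a_n = 5*n^3/(n + 1)^3
Take the limit as n -> infinity: L = 5.
Since L = 5 > 1 (or L = infinity), the ratio test implies the series diverges.

diverges


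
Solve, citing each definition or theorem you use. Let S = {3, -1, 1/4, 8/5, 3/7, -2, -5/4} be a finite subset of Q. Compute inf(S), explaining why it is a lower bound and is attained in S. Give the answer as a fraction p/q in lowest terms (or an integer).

S is finite, so inf(S) = min(S).
Sorted increasing:
-2, -5/4, -1, 1/4, 3/7, 8/5, 3
The extremum is -2.
For every x in S, x >= -2. And -2 is in S, so it is attained.
Therefore inf(S) = -2.

-2


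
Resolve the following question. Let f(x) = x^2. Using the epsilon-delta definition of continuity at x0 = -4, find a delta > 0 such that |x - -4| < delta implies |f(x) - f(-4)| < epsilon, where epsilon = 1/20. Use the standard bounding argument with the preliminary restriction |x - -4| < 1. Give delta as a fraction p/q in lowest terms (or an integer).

Factor: |x^2 - (-4)^2| = |x - -4| * |x + -4|.
Impose |x - -4| < 1 first. Then |x + -4| = |(x - -4) + 2*(-4)| <= |x - -4| + 2*|-4| < 1 + 8 = 9.
So |x^2 - (-4)^2| < delta * 9.
We need delta * 9 <= 1/20, i.e. delta <= 1/20/9 = 1/180.
Since 1/180 < 1, this is tighter than 1; take delta = 1/180.
So delta = 1/180 works.

1/180


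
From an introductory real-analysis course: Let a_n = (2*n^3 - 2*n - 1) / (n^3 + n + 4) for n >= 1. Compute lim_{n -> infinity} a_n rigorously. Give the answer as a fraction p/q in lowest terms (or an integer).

Divide numerator and denominator by n^3, the highest power:
numerator / n^3 = 2 - 2/n^2 - 1/n^3
denominator / n^3 = 1 + n^(-2) + 4/n^3
As n -> infinity, all terms of the form c/n^k (k >= 1) tend to 0.
So numerator / n^3 -> 2 and denominator / n^3 -> 1.
Therefore lim a_n = 2.

2


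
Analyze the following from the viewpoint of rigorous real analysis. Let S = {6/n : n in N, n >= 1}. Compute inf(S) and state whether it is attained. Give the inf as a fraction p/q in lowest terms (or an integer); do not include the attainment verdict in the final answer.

Analysis:
- Values: 6, 3, 2, 3/2, ... strictly decreasing.
- The maximum is 6 (n=1); sup = 6 (attained).
- The set is bounded below by 0; 6/n -> 0 so 0 is the greatest lower bound.
- 0 is not in the set, so inf = 0 is not attained.
Conclusion: inf(S) = 0, not attained in S.

0


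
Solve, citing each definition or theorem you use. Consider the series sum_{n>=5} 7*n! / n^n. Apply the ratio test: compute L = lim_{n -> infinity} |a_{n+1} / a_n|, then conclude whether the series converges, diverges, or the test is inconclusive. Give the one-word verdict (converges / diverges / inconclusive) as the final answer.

Let a_n denote the general term. Form the ratio a_{n+1}/a_n and simplify:
a_{n+1}/a_n = (n/(n + 1))^n
Take the limit as n -> infinity: L = exp(-1).
Since L = exp(-1) < 1, the ratio test implies the series converges.

converges


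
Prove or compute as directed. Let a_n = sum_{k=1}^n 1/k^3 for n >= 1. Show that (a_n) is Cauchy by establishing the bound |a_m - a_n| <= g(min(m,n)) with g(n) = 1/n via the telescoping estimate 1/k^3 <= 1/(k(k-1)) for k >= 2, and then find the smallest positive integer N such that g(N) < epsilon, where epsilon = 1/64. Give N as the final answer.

For m > n >= 1: |a_m - a_n| = sum_{k=n+1}^m 1/k^3.
Use 1/k^3 <= 1/(k(k-1)) = 1/(k-1) - 1/k for k >= 2 (which holds since k^3 >= k^2 >= k(k-1) for k >= 2):
sum_{k=n+1}^m 1/k^3 <= sum_{k=n+1}^m (1/(k-1) - 1/k) = 1/n - 1/m <= 1/n.
By symmetry the same bound holds with n,m swapped, so |a_m - a_n| <= 1/min(m,n) = g(min(m,n)). Since g(n) -> 0, (a_n) is Cauchy.
Now solve g(N) < 1/64: 1/N < 1/64 <=> N > 1/(1/64) = 64.
The smallest integer strictly greater than 64 is N = 65.
Check: g(65) = 1/65 < 1/64; g(64) = 1/64 >= 1/64. So N = 65.

65


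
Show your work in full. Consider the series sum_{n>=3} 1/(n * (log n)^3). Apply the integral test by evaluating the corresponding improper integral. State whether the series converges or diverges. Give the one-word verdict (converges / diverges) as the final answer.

Let f(x) = 1/(x*log(x)^3). Then f is positive, continuous, and decreasing on [3, infinity), so the integral test applies.
Compute the improper integral int_{3}^infinity f(x) dx:
  antiderivative F(x) = -1/(2*log(x)^2).
  F(x) -> 0 as x -> infinity.  int = 0 - F(3) = 1/(2*log(3)^2) < infinity. By the integral test, the series converges.

converges


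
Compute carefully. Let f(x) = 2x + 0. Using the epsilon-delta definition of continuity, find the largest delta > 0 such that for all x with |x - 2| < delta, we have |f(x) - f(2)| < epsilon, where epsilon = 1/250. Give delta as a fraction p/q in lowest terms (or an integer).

We compute f(2) = 2*(2) + 0 = 4.
|f(x) - f(2)| = |2x + 0 - (4)| = |2(x - 2)| = 2|x - 2|.
We need 2|x - 2| < 1/250, i.e. |x - 2| < 1/250 / 2 = 1/500.
So any delta <= 1/500 works. Conversely, if delta > 1/500, then x = 2 + 1/500 satisfies |x - 2| = 1/500 < delta but |f(x) - f(2)| = 2 * 1/500 = 1/250, which is not < 1/250; so no larger delta works.
Hence the largest such delta is 1/500.

1/500


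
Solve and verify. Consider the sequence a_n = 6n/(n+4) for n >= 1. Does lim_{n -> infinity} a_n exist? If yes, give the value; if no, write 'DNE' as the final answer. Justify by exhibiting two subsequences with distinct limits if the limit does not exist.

Examine the behaviour of a_n along subsequences.
Even-n subsequence a_{2k} = 6(2k)/(2k+4) -> 6. Odd-n subsequence a_{2k+1} = 6(2k+1)/(2k+5) -> 6. Both tend to 6, which suggests the limit is 6; verify directly.
|a_n - 6| = |6n - 6(n+4)| / (n+4) = 24/(n+4) < 24/n for every n >= 1.
Given epsilon > 0, choose a positive integer N > 24/epsilon. Then for all n >= N, |a_n - 6| < 24/n <= 24/N < epsilon.
So by the definition of the limit, lim a_n exists and equals 6.

6


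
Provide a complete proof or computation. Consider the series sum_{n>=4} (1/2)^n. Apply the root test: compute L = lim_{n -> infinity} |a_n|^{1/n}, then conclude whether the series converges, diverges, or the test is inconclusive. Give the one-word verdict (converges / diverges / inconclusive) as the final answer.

Let a_n denote the general term. Form |a_n|^(1/n) and simplify:
|a_n|^(1/n) = 1/2
Take the limit as n -> infinity: L = 1/2.
Since L = 1/2 < 1, the root test implies convergence.

converges


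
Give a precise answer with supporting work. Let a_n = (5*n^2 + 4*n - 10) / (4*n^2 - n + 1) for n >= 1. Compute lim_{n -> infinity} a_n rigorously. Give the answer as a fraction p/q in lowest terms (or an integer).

Divide numerator and denominator by n^2, the highest power:
numerator / n^2 = 5 + 4/n - 10/n^2
denominator / n^2 = 4 - 1/n + n^(-2)
As n -> infinity, all terms of the form c/n^k (k >= 1) tend to 0.
So numerator / n^2 -> 5 and denominator / n^2 -> 4.
Therefore lim a_n = 5/4.

5/4


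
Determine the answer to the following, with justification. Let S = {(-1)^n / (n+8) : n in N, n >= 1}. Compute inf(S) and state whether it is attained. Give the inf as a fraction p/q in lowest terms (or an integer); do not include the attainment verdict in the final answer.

Analysis:
- Values: -1/9, 1/10, -1/11, 1/12, -1/13, ...
- Positive terms (even n): 1/(2+8), 1/(4+8), ... decreasing -> max = 1/10 (n=2).
- Negative terms (odd n): -1/(1+8), -1/(3+8), ... increasing -> min = -1/9 (n=1).
- So sup = 1/10 (attained at n=2); inf = -1/9 (attained at n=1).
Conclusion: inf(S) = -1/9, attained in S.

-1/9


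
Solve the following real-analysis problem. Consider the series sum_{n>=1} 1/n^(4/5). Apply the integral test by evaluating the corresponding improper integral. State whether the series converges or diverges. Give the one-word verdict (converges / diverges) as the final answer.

Let f(x) = x^(-4/5). Then f is positive, continuous, and decreasing on [1, infinity), so the integral test applies.
Compute the improper integral int_{1}^infinity f(x) dx:
  antiderivative F(x) = 5*x^(1/5).
  As x -> infinity, F(x) -> infinity (since p = 4/5 < 1).
  So the integral diverges. By the integral test, the series diverges.

diverges


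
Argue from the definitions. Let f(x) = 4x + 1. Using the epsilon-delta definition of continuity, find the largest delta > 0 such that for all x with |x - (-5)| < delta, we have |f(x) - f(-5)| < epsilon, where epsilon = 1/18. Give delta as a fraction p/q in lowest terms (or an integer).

We compute f(-5) = 4*(-5) + 1 = -19.
|f(x) - f(-5)| = |4x + 1 - (-19)| = |4(x - (-5))| = 4|x - (-5)|.
We need 4|x - (-5)| < 1/18, i.e. |x - (-5)| < 1/18 / 4 = 1/72.
So any delta <= 1/72 works. Conversely, if delta > 1/72, then x = -5 + 1/72 satisfies |x - (-5)| = 1/72 < delta but |f(x) - f(-5)| = 4 * 1/72 = 1/18, which is not < 1/18; so no larger delta works.
Hence the largest such delta is 1/72.

1/72


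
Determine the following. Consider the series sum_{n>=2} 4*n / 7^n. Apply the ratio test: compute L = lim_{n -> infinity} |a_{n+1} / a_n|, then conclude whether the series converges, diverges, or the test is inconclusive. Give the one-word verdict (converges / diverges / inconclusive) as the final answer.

Let a_n denote the general term. Form the ratio a_{n+1}/a_n and simplify:
a_{n+1}/a_n = (n + 1)/(7*n)
Take the limit as n -> infinity: L = 1/7.
Since L = 1/7 < 1, the ratio test implies the series converges.

converges


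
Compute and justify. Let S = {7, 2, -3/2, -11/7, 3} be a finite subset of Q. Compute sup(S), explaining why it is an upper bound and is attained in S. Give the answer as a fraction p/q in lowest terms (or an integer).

S is finite, so sup(S) = max(S).
Sorted decreasing:
7, 3, 2, -3/2, -11/7
The extremum is 7.
For every x in S, x <= 7. And 7 is in S, so it is attained.
Therefore sup(S) = 7.

7


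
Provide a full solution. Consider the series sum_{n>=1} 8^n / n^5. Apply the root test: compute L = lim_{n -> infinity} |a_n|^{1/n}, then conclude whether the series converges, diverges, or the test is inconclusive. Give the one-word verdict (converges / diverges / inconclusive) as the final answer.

Let a_n denote the general term. Form |a_n|^(1/n) and simplify:
|a_n|^(1/n) = 8/n^(5/n)
Take the limit as n -> infinity: L = 8.
Since L = 8 > 1, the root test implies divergence.

diverges


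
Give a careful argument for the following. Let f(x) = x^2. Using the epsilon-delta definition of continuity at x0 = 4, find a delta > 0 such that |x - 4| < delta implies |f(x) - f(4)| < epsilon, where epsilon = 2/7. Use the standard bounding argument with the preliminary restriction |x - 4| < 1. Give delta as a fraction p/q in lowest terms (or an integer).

Factor: |x^2 - (4)^2| = |x - 4| * |x + 4|.
Impose |x - 4| < 1 first. Then |x + 4| = |(x - 4) + 2*(4)| <= |x - 4| + 2*|4| < 1 + 8 = 9.
So |x^2 - (4)^2| < delta * 9.
We need delta * 9 <= 2/7, i.e. delta <= 2/7/9 = 2/63.
Since 2/63 < 1, this is tighter than 1; take delta = 2/63.
So delta = 2/63 works.

2/63


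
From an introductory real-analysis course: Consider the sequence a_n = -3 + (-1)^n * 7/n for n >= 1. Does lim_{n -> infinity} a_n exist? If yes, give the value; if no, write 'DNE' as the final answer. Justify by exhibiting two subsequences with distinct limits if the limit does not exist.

Examine the behaviour of a_n along subsequences.
Even-n subsequence a_{2k} = -3 + 7/(2k) -> -3. Odd-n subsequence a_{2k+1} = -3 - 7/(2k+1) -> -3. Both tend to -3, which suggests the limit is -3; verify directly.
|a_n - (-3)| = |(-1)^n * 7/n| = 7/n for every n >= 1.
Given epsilon > 0, choose a positive integer N > 7/epsilon. Then for all n >= N, |a_n - (-3)| = 7/n <= 7/N < epsilon.
So by the definition of the limit, lim a_n exists and equals -3.

-3


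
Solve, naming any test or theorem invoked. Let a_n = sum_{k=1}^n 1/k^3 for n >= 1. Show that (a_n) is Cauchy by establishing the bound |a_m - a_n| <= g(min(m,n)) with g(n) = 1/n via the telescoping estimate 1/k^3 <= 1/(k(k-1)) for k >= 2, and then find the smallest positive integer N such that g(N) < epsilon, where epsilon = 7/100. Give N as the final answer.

For m > n >= 1: |a_m - a_n| = sum_{k=n+1}^m 1/k^3.
Use 1/k^3 <= 1/(k(k-1)) = 1/(k-1) - 1/k for k >= 2 (which holds since k^3 >= k^2 >= k(k-1) for k >= 2):
sum_{k=n+1}^m 1/k^3 <= sum_{k=n+1}^m (1/(k-1) - 1/k) = 1/n - 1/m <= 1/n.
By symmetry the same bound holds with n,m swapped, so |a_m - a_n| <= 1/min(m,n) = g(min(m,n)). Since g(n) -> 0, (a_n) is Cauchy.
Now solve g(N) < 7/100: 1/N < 7/100 <=> N > 1/(7/100) = 100/7.
The smallest integer strictly greater than 100/7 is N = 15.
Check: g(15) = 1/15 < 7/100; g(14) = 1/14 >= 7/100. So N = 15.

15


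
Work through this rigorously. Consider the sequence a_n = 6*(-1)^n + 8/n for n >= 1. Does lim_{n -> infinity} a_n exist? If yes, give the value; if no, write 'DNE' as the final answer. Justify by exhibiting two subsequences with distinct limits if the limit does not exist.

Examine the behaviour of a_n along subsequences.
a_{2k} = 6 + 8/(2k) -> 6. a_{2k+1} = -6 + 8/(2k+1) -> -6.
Since these two subsequential limits are 6 and -6, distinct, the full sequence cannot converge (a convergent sequence has all subsequences tending to the same limit). So lim a_n does not exist.

DNE


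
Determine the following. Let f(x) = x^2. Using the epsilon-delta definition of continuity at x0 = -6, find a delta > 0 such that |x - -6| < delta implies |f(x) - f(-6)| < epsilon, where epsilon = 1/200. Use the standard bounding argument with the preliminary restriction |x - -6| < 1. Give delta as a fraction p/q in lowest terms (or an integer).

Factor: |x^2 - (-6)^2| = |x - -6| * |x + -6|.
Impose |x - -6| < 1 first. Then |x + -6| = |(x - -6) + 2*(-6)| <= |x - -6| + 2*|-6| < 1 + 12 = 13.
So |x^2 - (-6)^2| < delta * 13.
We need delta * 13 <= 1/200, i.e. delta <= 1/200/13 = 1/2600.
Since 1/2600 < 1, this is tighter than 1; take delta = 1/2600.
So delta = 1/2600 works.

1/2600


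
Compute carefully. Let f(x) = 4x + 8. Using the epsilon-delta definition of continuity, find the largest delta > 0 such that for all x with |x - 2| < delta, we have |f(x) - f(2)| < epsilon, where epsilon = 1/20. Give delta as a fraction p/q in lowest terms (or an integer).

We compute f(2) = 4*(2) + 8 = 16.
|f(x) - f(2)| = |4x + 8 - (16)| = |4(x - 2)| = 4|x - 2|.
We need 4|x - 2| < 1/20, i.e. |x - 2| < 1/20 / 4 = 1/80.
So any delta <= 1/80 works. Conversely, if delta > 1/80, then x = 2 + 1/80 satisfies |x - 2| = 1/80 < delta but |f(x) - f(2)| = 4 * 1/80 = 1/20, which is not < 1/20; so no larger delta works.
Hence the largest such delta is 1/80.

1/80


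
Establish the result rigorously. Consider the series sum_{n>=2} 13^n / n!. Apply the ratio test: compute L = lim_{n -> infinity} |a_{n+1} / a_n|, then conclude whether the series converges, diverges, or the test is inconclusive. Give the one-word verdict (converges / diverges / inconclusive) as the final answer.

Let a_n denote the general term. Form the ratio a_{n+1}/a_n and simplify:
a_{n+1}/a_n = 13/(n + 1)
Take the limit as n -> infinity: L = 0.
Since L = 0 < 1, the ratio test implies the series converges.

converges


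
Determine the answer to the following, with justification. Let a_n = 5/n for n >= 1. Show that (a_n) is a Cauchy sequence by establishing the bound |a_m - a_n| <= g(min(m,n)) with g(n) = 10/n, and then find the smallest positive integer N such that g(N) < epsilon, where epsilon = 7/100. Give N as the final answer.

For any m, n >= 1, by the triangle inequality:
|a_m - a_n| = |5/m - 5/n| <= 5*1/m + 5*1/n <= 10/min(m,n).
So g(n) = 10/n bounds the Cauchy difference. Since g(n) -> 0, (a_n) is Cauchy.
Now solve g(N) < 7/100: 10/N < 7/100 <=> N > 10 / (7/100) = 1000/7.
The smallest integer strictly greater than 1000/7 is N = 143.
Check: g(143) = 10/143 = 10/143 < 7/100; g(142) = 5/71 >= 7/100. So N = 143.

143


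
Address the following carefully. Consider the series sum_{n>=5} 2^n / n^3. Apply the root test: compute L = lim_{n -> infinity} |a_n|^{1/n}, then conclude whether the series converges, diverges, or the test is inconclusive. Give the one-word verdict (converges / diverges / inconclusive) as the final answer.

Let a_n denote the general term. Form |a_n|^(1/n) and simplify:
|a_n|^(1/n) = 2/n^(3/n)
Take the limit as n -> infinity: L = 2.
Since L = 2 > 1, the root test implies divergence.

diverges


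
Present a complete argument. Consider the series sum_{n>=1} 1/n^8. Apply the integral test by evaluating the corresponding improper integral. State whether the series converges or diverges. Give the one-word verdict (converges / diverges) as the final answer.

Let f(x) = x^(-8). Then f is positive, continuous, and decreasing on [1, infinity), so the integral test applies.
Compute the improper integral int_{1}^infinity f(x) dx:
  antiderivative F(x) = -1/(7*x^7).
  As x -> infinity, F(x) -> 0 (since p = 8 > 1).
  So int = F(infinity) - F(1) = 0 - (-1/7) = 1/7.
  Finite, so by the integral test, the series converges.

converges


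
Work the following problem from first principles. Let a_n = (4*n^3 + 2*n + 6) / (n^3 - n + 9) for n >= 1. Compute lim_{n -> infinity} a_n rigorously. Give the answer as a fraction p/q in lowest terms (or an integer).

Divide numerator and denominator by n^3, the highest power:
numerator / n^3 = 4 + 2/n^2 + 6/n^3
denominator / n^3 = 1 - 1/n^2 + 9/n^3
As n -> infinity, all terms of the form c/n^k (k >= 1) tend to 0.
So numerator / n^3 -> 4 and denominator / n^3 -> 1.
Therefore lim a_n = 4.

4


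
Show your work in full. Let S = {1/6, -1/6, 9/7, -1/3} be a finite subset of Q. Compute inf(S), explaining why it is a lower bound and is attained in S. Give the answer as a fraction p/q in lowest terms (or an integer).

S is finite, so inf(S) = min(S).
Sorted increasing:
-1/3, -1/6, 1/6, 9/7
The extremum is -1/3.
For every x in S, x >= -1/3. And -1/3 is in S, so it is attained.
Therefore inf(S) = -1/3.

-1/3


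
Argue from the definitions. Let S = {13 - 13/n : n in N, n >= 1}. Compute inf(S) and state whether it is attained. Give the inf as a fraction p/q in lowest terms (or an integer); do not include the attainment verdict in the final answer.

Analysis:
- Values: 0, 13/2, 26/3, 39/4, ... strictly increasing.
- Minimum is 0 (n=1); inf = 0 (attained).
- 13 - 13/n -> 13 from below; sup = 13, not attained.
Conclusion: inf(S) = 0, attained in S.

0


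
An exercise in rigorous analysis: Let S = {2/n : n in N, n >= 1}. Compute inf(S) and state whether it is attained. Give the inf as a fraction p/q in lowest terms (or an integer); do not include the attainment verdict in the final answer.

Analysis:
- Values: 2, 1, 2/3, 1/2, ... strictly decreasing.
- The maximum is 2 (n=1); sup = 2 (attained).
- The set is bounded below by 0; 2/n -> 0 so 0 is the greatest lower bound.
- 0 is not in the set, so inf = 0 is not attained.
Conclusion: inf(S) = 0, not attained in S.

0


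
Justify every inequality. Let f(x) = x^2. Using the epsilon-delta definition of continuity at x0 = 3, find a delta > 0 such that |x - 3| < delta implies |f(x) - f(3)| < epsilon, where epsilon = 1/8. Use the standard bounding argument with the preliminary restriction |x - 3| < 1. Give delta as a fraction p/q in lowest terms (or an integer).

Factor: |x^2 - (3)^2| = |x - 3| * |x + 3|.
Impose |x - 3| < 1 first. Then |x + 3| = |(x - 3) + 2*(3)| <= |x - 3| + 2*|3| < 1 + 6 = 7.
So |x^2 - (3)^2| < delta * 7.
We need delta * 7 <= 1/8, i.e. delta <= 1/8/7 = 1/56.
Since 1/56 < 1, this is tighter than 1; take delta = 1/56.
So delta = 1/56 works.

1/56


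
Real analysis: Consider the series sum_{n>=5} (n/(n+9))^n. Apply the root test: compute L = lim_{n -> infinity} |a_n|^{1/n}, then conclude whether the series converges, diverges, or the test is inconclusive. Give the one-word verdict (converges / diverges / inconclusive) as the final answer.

Let a_n denote the general term. Form |a_n|^(1/n) and simplify:
|a_n|^(1/n) = n/(n + 9)
Take the limit as n -> infinity: L = 1.
Since L = 1, the root test is inconclusive. (In fact a_n = (n/(n+9))^n -> e^(-9) != 0, so the nth-term test shows divergence; but the root test itself gives no conclusion.)

inconclusive


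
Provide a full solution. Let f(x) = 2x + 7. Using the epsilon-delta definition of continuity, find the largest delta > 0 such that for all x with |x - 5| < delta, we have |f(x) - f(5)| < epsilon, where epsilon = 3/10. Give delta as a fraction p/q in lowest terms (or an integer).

We compute f(5) = 2*(5) + 7 = 17.
|f(x) - f(5)| = |2x + 7 - (17)| = |2(x - 5)| = 2|x - 5|.
We need 2|x - 5| < 3/10, i.e. |x - 5| < 3/10 / 2 = 3/20.
So any delta <= 3/20 works. Conversely, if delta > 3/20, then x = 5 + 3/20 satisfies |x - 5| = 3/20 < delta but |f(x) - f(5)| = 2 * 3/20 = 3/10, which is not < 3/10; so no larger delta works.
Hence the largest such delta is 3/20.

3/20


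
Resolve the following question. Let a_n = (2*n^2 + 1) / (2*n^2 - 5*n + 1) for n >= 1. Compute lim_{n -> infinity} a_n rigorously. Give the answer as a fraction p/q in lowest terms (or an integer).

Divide numerator and denominator by n^2, the highest power:
numerator / n^2 = 2 + n^(-2)
denominator / n^2 = 2 - 5/n + n^(-2)
As n -> infinity, all terms of the form c/n^k (k >= 1) tend to 0.
So numerator / n^2 -> 2 and denominator / n^2 -> 2.
Therefore lim a_n = 1.

1


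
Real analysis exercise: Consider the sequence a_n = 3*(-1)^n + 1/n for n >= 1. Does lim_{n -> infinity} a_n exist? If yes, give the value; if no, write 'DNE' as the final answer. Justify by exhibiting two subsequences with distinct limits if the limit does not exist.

Examine the behaviour of a_n along subsequences.
a_{2k} = 3 + 1/(2k) -> 3. a_{2k+1} = -3 + 1/(2k+1) -> -3.
Since these two subsequential limits are 3 and -3, distinct, the full sequence cannot converge (a convergent sequence has all subsequences tending to the same limit). So lim a_n does not exist.

DNE


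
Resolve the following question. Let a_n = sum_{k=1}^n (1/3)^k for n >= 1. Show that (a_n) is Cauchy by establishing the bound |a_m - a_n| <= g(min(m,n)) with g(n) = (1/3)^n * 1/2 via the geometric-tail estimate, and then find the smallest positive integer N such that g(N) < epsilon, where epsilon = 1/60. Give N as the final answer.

For m > n >= 1: |a_m - a_n| = sum_{k=n+1}^m (1/3)^k < sum_{k=n+1}^infinity (1/3)^k = (1/3)^(n+1) / (1 - 1/3) = (1/3)^n * (1/3) * (3/2) = (1/3)^n * 1/2.
So g(n) = (1/3)^n / 2. Since g(n) -> 0, (a_n) is Cauchy.
Now solve g(N) < 1/60: (1/3)^N / 2 < 1/60 <=> 3^N > 1 / (2 * 1/60) = 30.
Check powers of 3: 3^3 = 27 <= 30, 3^4 = 81 > 30.
So the smallest such N is 4. Check: g(4) = 1/(2 * 81) = 1/162 < 1/60.

4


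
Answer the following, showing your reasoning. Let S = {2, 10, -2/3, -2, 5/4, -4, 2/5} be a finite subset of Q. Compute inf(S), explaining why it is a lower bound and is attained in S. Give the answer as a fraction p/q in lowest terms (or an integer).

S is finite, so inf(S) = min(S).
Sorted increasing:
-4, -2, -2/3, 2/5, 5/4, 2, 10
The extremum is -4.
For every x in S, x >= -4. And -4 is in S, so it is attained.
Therefore inf(S) = -4.

-4


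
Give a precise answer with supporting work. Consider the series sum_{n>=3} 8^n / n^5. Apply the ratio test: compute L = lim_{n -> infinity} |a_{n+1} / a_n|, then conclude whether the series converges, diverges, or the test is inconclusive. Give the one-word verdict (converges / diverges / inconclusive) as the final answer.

Let a_n denote the general term. Form the ratio a_{n+1}/a_n and simplify:
a_{n+1}/a_n = 8*n^5/(n + 1)^5
Take the limit as n -> infinity: L = 8.
Since L = 8 > 1 (or L = infinity), the ratio test implies the series diverges.

diverges


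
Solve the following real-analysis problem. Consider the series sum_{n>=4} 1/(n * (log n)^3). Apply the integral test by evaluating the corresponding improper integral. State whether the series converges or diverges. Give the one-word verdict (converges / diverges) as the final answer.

Let f(x) = 1/(x*log(x)^3). Then f is positive, continuous, and decreasing on [4, infinity), so the integral test applies.
Compute the improper integral int_{4}^infinity f(x) dx:
  antiderivative F(x) = -1/(2*log(x)^2).
  F(x) -> 0 as x -> infinity.  int = 0 - F(4) = 1/(2*log(4)^2) < infinity. By the integral test, the series converges.

converges


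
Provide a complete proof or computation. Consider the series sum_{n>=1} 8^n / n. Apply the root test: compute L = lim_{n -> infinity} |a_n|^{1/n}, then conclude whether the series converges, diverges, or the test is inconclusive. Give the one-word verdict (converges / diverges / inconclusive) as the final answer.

Let a_n denote the general term. Form |a_n|^(1/n) and simplify:
|a_n|^(1/n) = 8/n^(1/n)
Take the limit as n -> infinity: L = 8.
Since L = 8 > 1, the root test implies divergence.

diverges


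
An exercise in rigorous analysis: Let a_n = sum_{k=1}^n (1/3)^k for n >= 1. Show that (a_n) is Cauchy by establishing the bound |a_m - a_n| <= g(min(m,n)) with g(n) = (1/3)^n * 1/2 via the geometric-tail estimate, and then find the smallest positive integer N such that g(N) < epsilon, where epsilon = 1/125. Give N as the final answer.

For m > n >= 1: |a_m - a_n| = sum_{k=n+1}^m (1/3)^k < sum_{k=n+1}^infinity (1/3)^k = (1/3)^(n+1) / (1 - 1/3) = (1/3)^n * (1/3) * (3/2) = (1/3)^n * 1/2.
So g(n) = (1/3)^n / 2. Since g(n) -> 0, (a_n) is Cauchy.
Now solve g(N) < 1/125: (1/3)^N / 2 < 1/125 <=> 3^N > 1 / (2 * 1/125) = 125/2.
Check powers of 3: 3^3 = 27 <= 125/2, 3^4 = 81 > 125/2.
So the smallest such N is 4. Check: g(4) = 1/(2 * 81) = 1/162 < 1/125.

4


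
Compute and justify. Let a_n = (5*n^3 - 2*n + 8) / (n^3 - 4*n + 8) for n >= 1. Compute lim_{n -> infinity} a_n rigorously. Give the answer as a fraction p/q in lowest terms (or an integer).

Divide numerator and denominator by n^3, the highest power:
numerator / n^3 = 5 - 2/n^2 + 8/n^3
denominator / n^3 = 1 - 4/n^2 + 8/n^3
As n -> infinity, all terms of the form c/n^k (k >= 1) tend to 0.
So numerator / n^3 -> 5 and denominator / n^3 -> 1.
Therefore lim a_n = 5.

5


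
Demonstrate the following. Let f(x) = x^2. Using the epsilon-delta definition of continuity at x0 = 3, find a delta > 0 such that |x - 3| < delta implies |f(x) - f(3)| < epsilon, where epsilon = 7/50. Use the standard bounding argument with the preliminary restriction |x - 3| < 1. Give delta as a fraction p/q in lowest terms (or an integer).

Factor: |x^2 - (3)^2| = |x - 3| * |x + 3|.
Impose |x - 3| < 1 first. Then |x + 3| = |(x - 3) + 2*(3)| <= |x - 3| + 2*|3| < 1 + 6 = 7.
So |x^2 - (3)^2| < delta * 7.
We need delta * 7 <= 7/50, i.e. delta <= 7/50/7 = 1/50.
Since 1/50 < 1, this is tighter than 1; take delta = 1/50.
So delta = 1/50 works.

1/50


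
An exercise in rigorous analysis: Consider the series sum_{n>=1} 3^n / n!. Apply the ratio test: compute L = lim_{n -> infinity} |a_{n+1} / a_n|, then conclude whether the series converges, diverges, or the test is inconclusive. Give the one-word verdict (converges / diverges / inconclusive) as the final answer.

Let a_n denote the general term. Form the ratio a_{n+1}/a_n and simplify:
a_{n+1}/a_n = 3/(n + 1)
Take the limit as n -> infinity: L = 0.
Since L = 0 < 1, the ratio test implies the series converges.

converges


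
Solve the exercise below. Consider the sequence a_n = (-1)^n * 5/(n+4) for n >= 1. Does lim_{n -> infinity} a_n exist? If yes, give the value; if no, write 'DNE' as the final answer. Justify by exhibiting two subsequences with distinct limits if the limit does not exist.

Examine the behaviour of a_n along subsequences.
Even-n subsequence a_{2k} = 5/(2k+4) -> 0. Odd-n subsequence a_{2k+1} = -5/(2k+5) -> 0. Both tend to 0, which suggests the limit is 0; verify directly.
|a_n - 0| = 5/(n+4) < 5/n for every n >= 1.
Given epsilon > 0, choose a positive integer N > 5/epsilon. Then for all n >= N, |a_n| < 5/n <= 5/N < epsilon.
So by the definition of the limit, lim a_n exists and equals 0.

0


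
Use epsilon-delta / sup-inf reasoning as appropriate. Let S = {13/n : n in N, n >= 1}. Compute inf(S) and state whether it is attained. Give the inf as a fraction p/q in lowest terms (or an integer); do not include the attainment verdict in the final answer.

Analysis:
- Values: 13, 13/2, 13/3, 13/4, ... strictly decreasing.
- The maximum is 13 (n=1); sup = 13 (attained).
- The set is bounded below by 0; 13/n -> 0 so 0 is the greatest lower bound.
- 0 is not in the set, so inf = 0 is not attained.
Conclusion: inf(S) = 0, not attained in S.

0


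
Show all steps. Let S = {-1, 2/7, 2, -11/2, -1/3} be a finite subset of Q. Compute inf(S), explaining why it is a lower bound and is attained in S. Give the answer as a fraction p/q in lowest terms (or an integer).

S is finite, so inf(S) = min(S).
Sorted increasing:
-11/2, -1, -1/3, 2/7, 2
The extremum is -11/2.
For every x in S, x >= -11/2. And -11/2 is in S, so it is attained.
Therefore inf(S) = -11/2.

-11/2


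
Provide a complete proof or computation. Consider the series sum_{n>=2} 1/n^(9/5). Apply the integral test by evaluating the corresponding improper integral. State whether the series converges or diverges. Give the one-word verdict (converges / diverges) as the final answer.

Let f(x) = x^(-9/5). Then f is positive, continuous, and decreasing on [2, infinity), so the integral test applies.
Compute the improper integral int_{2}^infinity f(x) dx:
  antiderivative F(x) = -5/(4*x^(4/5)).
  As x -> infinity, F(x) -> 0 (since p = 9/5 > 1).
  So int = F(infinity) - F(2) = 0 - (-5*2^(1/5)/8) = 5*2^(1/5)/8.
  Finite, so by the integral test, the series converges.

converges


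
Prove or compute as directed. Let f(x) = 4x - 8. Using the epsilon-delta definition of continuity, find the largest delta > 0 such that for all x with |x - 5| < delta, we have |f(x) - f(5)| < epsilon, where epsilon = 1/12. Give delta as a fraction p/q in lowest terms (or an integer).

We compute f(5) = 4*(5) - 8 = 12.
|f(x) - f(5)| = |4x - 8 - (12)| = |4(x - 5)| = 4|x - 5|.
We need 4|x - 5| < 1/12, i.e. |x - 5| < 1/12 / 4 = 1/48.
So any delta <= 1/48 works. Conversely, if delta > 1/48, then x = 5 + 1/48 satisfies |x - 5| = 1/48 < delta but |f(x) - f(5)| = 4 * 1/48 = 1/12, which is not < 1/12; so no larger delta works.
Hence the largest such delta is 1/48.

1/48


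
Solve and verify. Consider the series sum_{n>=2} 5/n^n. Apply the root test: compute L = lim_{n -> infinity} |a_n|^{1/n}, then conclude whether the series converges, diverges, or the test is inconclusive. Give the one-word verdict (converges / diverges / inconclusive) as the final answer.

Let a_n denote the general term. Form |a_n|^(1/n) and simplify:
|a_n|^(1/n) = 5^(1/n)/n
Take the limit as n -> infinity: L = 0.
Since L = 0 < 1, the root test implies convergence.

converges


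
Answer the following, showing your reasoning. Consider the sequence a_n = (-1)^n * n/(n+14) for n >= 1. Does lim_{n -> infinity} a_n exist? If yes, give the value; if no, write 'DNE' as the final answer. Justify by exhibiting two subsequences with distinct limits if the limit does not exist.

Examine the behaviour of a_n along subsequences.
a_{2k} = 2k/(2k+14) -> 1. a_{2k+1} = -(2k+1)/(2k+15) -> -1.
Since these two subsequential limits are 1 and -1, distinct, the full sequence cannot converge (a convergent sequence has all subsequences tending to the same limit). So lim a_n does not exist.

DNE


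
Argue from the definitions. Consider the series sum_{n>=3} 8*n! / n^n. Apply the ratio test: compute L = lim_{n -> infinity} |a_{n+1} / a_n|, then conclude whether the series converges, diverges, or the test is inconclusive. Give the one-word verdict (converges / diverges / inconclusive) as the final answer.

Let a_n denote the general term. Form the ratio a_{n+1}/a_n and simplify:
a_{n+1}/a_n = (n/(n + 1))^n
Take the limit as n -> infinity: L = exp(-1).
Since L = exp(-1) < 1, the ratio test implies the series converges.

converges


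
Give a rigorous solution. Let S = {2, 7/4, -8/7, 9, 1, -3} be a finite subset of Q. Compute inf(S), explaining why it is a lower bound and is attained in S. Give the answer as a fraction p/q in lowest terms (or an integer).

S is finite, so inf(S) = min(S).
Sorted increasing:
-3, -8/7, 1, 7/4, 2, 9
The extremum is -3.
For every x in S, x >= -3. And -3 is in S, so it is attained.
Therefore inf(S) = -3.

-3


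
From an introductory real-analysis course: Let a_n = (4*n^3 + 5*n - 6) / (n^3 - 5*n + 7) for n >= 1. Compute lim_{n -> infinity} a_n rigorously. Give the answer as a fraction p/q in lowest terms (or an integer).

Divide numerator and denominator by n^3, the highest power:
numerator / n^3 = 4 + 5/n^2 - 6/n^3
denominator / n^3 = 1 - 5/n^2 + 7/n^3
As n -> infinity, all terms of the form c/n^k (k >= 1) tend to 0.
So numerator / n^3 -> 4 and denominator / n^3 -> 1.
Therefore lim a_n = 4.

4


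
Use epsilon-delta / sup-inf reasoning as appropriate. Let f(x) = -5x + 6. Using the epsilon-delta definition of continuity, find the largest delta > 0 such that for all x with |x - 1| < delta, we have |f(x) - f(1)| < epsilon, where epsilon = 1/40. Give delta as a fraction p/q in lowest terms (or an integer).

We compute f(1) = -5*(1) + 6 = 1.
|f(x) - f(1)| = |-5x + 6 - (1)| = |-5(x - 1)| = 5|x - 1|.
We need 5|x - 1| < 1/40, i.e. |x - 1| < 1/40 / 5 = 1/200.
So any delta <= 1/200 works. Conversely, if delta > 1/200, then x = 1 + 1/200 satisfies |x - 1| = 1/200 < delta but |f(x) - f(1)| = 5 * 1/200 = 1/40, which is not < 1/40; so no larger delta works.
Hence the largest such delta is 1/200.

1/200


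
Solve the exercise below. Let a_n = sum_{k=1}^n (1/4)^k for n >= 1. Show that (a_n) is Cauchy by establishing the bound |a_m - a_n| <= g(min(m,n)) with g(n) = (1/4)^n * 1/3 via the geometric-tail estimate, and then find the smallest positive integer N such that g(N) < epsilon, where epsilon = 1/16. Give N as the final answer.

For m > n >= 1: |a_m - a_n| = sum_{k=n+1}^m (1/4)^k < sum_{k=n+1}^infinity (1/4)^k = (1/4)^(n+1) / (1 - 1/4) = (1/4)^n * (1/4) * (4/3) = (1/4)^n * 1/3.
So g(n) = (1/4)^n / 3. Since g(n) -> 0, (a_n) is Cauchy.
Now solve g(N) < 1/16: (1/4)^N / 3 < 1/16 <=> 4^N > 1 / (3 * 1/16) = 16/3.
Check powers of 4: 4^1 = 4 <= 16/3, 4^2 = 16 > 16/3.
So the smallest such N is 2. Check: g(2) = 1/(3 * 16) = 1/48 < 1/16.

2


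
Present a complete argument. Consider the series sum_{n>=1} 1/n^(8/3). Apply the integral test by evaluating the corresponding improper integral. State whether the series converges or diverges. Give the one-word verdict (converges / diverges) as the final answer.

Let f(x) = x^(-8/3). Then f is positive, continuous, and decreasing on [1, infinity), so the integral test applies.
Compute the improper integral int_{1}^infinity f(x) dx:
  antiderivative F(x) = -3/(5*x^(5/3)).
  As x -> infinity, F(x) -> 0 (since p = 8/3 > 1).
  So int = F(infinity) - F(1) = 0 - (-3/5) = 3/5.
  Finite, so by the integral test, the series converges.

converges


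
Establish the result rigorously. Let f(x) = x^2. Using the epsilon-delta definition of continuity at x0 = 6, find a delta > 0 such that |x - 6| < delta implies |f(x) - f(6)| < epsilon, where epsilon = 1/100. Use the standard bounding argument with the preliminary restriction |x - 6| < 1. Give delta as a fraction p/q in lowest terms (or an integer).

Factor: |x^2 - (6)^2| = |x - 6| * |x + 6|.
Impose |x - 6| < 1 first. Then |x + 6| = |(x - 6) + 2*(6)| <= |x - 6| + 2*|6| < 1 + 12 = 13.
So |x^2 - (6)^2| < delta * 13.
We need delta * 13 <= 1/100, i.e. delta <= 1/100/13 = 1/1300.
Since 1/1300 < 1, this is tighter than 1; take delta = 1/1300.
So delta = 1/1300 works.

1/1300


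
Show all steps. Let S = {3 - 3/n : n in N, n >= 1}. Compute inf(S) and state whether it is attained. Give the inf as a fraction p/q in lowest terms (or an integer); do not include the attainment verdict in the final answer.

Analysis:
- Values: 0, 3/2, 2, 9/4, ... strictly increasing.
- Minimum is 0 (n=1); inf = 0 (attained).
- 3 - 3/n -> 3 from below; sup = 3, not attained.
Conclusion: inf(S) = 0, attained in S.

0


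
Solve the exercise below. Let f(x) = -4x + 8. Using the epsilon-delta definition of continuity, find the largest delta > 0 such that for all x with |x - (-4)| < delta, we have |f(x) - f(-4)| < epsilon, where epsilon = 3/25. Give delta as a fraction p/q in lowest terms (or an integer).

We compute f(-4) = -4*(-4) + 8 = 24.
|f(x) - f(-4)| = |-4x + 8 - (24)| = |-4(x - (-4))| = 4|x - (-4)|.
We need 4|x - (-4)| < 3/25, i.e. |x - (-4)| < 3/25 / 4 = 3/100.
So any delta <= 3/100 works. Conversely, if delta > 3/100, then x = -4 + 3/100 satisfies |x - (-4)| = 3/100 < delta but |f(x) - f(-4)| = 4 * 3/100 = 3/25, which is not < 3/25; so no larger delta works.
Hence the largest such delta is 3/100.

3/100
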